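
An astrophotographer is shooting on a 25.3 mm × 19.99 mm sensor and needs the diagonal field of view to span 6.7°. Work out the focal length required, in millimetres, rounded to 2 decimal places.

275.43 mm

Sensor diagonal = √(25.3² + 19.99²) = √1039.6901 ≈ 32.2442 mm.
From α = 2·arctan(d/2f) we get f = d / (2·tan(α/2)).
With d = 32.2442 mm and α/2 = 3.35°, tan(α/2) ≈ 0.05854, so f ≈ 32.2442 / 0.11707 ≈ 275.4257 mm.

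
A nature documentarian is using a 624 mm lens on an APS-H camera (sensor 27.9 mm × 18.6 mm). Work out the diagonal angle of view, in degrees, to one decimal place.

3.1°

Sensor diagonal = √(27.9² + 18.6²) = √1124.3700 ≈ 33.5316 mm.
Angle of view α = 2·arctan(d/2f) with d = 33.5316 mm and f = 624 mm.
d/2f = 0.02687; arctan(0.02687) ≈ 1.5391°, so α ≈ 3.0781°.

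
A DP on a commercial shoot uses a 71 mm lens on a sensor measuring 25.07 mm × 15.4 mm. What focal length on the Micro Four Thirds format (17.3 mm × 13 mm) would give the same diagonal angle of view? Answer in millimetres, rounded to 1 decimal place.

52.2 mm

Sensor diagonal = √(25.07² + 15.4²) = √865.6649 ≈ 29.4222 mm.
Sensor diagonal = √(17.3² + 13²) = √468.2900 ≈ 21.6400 mm.
Equal angle of view means equal diagonal/f ratio, so f₂ = f₁ · (diagonal₂/diagonal₁) = 71 × 21.6400/29.4222.
f₂ = 71 × 0.73550 ≈ 52.220 mm.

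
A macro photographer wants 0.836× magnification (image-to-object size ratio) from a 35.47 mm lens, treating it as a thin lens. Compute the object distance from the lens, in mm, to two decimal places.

77.90 mm

With m = dᵢ/dₒ and 1/f = 1/dₒ + 1/dᵢ, substituting dᵢ = m·dₒ gives 1/f = (1 + 1/m)/dₒ, hence dₒ = f·(1 + 1/m).
dₒ = 35.47 × (1 + 1/0.836) = 35.47 × 2.19617 ≈ 77.898 mm.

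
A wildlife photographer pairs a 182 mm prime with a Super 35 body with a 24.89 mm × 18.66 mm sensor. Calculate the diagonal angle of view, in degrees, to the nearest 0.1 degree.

Sensor diagonal = √(24.89² + 18.66²) = √967.7077 ≈ 31.1080 mm.
Angle of view α = 2·arctan(d/2f) with d = 31.1080 mm and f = 182 mm.
d/2f = 0.08546; arctan(0.08546) ≈ 4.8847°, so α ≈ 9.7694°.

9.8°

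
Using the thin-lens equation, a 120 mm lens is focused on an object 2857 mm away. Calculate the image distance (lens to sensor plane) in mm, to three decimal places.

125.261 mm

1/dᵢ = 1/f − 1/dₒ = 1/120 − 1/2857 = 0.0079833 mm⁻¹.
dᵢ = 1/0.0079833 ≈ 125.2612 mm.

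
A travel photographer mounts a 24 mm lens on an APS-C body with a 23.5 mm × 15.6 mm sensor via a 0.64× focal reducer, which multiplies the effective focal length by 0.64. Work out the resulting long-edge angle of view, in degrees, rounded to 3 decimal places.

74.830°

Effective focal length f = 24 × 0.64 = 15.36 mm.
α = 2·arctan(23.5 / (2 × 15.36)) = 2·arctan(0.76497) ≈ 74.8301°.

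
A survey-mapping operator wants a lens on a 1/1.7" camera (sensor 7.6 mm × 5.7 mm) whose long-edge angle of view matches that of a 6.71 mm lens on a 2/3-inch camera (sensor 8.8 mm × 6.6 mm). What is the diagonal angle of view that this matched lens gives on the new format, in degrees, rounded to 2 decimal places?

Equal long-edge AOV ⇒ f₂ = f₁ · 7.6/8.8 = 6.71 × 0.86364 ≈ 5.7950 mm.
Sensor diagonal = √(7.6² + 5.7²) = √90.2500 ≈ 9.5000 mm.
Diagonal AOV on the new format = 2·arctan(9.5000 / (2 × 5.7950)) = 2·arctan(0.81967) ≈ 78.6810°.

78.68°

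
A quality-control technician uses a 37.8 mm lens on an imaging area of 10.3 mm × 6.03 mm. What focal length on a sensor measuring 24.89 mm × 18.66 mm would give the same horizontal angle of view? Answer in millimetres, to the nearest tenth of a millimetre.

Equal angle of view means equal width/f ratio, so f₂ = f₁ · (width₂/width₁) = 37.8 × 24.89/10.3.
f₂ = 37.8 × 2.41650 ≈ 91.344 mm.

91.3 mm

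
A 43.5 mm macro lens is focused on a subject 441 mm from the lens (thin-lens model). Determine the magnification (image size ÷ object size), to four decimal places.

0.1094×

Thin lens: 1/f = 1/dₒ + 1/dᵢ → 1/dᵢ = 1/43.5 − 1/441 = 0.0207209 mm⁻¹, so dᵢ ≈ 48.2604 mm.
Magnification m = dᵢ/dₒ = 48.2604/441 ≈ 0.10943.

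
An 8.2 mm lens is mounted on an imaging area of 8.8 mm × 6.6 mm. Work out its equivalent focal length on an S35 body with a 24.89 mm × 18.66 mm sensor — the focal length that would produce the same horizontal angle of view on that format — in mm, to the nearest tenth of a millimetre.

Equal angle of view means equal width/f ratio, so f₂ = f₁ · (width₂/width₁) = 8.2 × 24.89/8.8.
f₂ = 8.2 × 2.82841 ≈ 23.193 mm.

23.2 mm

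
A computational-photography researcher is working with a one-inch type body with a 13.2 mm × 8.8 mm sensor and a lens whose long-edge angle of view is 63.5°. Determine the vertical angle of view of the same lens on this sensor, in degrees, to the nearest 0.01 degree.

44.84°

From the long-edge AOV: f = 13.2 / (2·tan(31.75°)) = 13.2 / 1.23764 ≈ 10.6655 mm.
Vertical AOV = 2·arctan(8.8 / (2 × 10.6655)) = 2·arctan(0.41255) ≈ 44.8368°.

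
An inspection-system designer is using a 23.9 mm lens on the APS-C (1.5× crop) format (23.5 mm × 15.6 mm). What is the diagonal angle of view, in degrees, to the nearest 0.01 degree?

61.09°

Sensor diagonal = √(23.5² + 15.6²) = √795.6100 ≈ 28.2066 mm.
Angle of view α = 2·arctan(d/2f) with d = 28.2066 mm and f = 23.9 mm.
d/2f = 0.59010; arctan(0.59010) ≈ 30.5447°, so α ≈ 61.0893°.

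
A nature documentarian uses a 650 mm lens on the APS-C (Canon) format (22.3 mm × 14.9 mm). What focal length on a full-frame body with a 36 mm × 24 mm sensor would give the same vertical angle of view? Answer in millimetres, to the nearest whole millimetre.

Equal angle of view means equal height/f ratio, so f₂ = f₁ · (height₂/height₁) = 650 × 24/14.9.
f₂ = 650 × 1.61074 ≈ 1046.980 mm.

1047 mm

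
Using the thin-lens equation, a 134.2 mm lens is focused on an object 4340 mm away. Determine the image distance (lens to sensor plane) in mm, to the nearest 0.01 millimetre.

138.48 mm

1/dᵢ = 1/f − 1/dₒ = 1/134.2 − 1/4340 = 0.0072212 mm⁻¹.
dᵢ = 1/0.0072212 ≈ 138.4821 mm.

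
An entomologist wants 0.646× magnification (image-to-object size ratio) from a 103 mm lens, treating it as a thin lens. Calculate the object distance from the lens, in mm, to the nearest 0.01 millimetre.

With m = dᵢ/dₒ and 1/f = 1/dₒ + 1/dᵢ, substituting dᵢ = m·dₒ gives 1/f = (1 + 1/m)/dₒ, hence dₒ = f·(1 + 1/m).
dₒ = 103 × (1 + 1/0.646) = 103 × 2.54799 ≈ 262.443 mm.

262.44 mm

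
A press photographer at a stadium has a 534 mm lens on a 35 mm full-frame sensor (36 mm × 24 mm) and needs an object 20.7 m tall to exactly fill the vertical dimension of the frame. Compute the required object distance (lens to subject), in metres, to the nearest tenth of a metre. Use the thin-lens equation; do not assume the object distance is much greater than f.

461.1 m

W: 20.7 m = 20700 mm.
Magnification m = h/W = dᵢ/dₒ; combined with 1/f = 1/dₒ + 1/dᵢ this gives dₒ = f·(1 + W/h).
dₒ = 534 mm × (1 + 20700/24) = 534 × 863.5000 ≈ 461109.000 mm = 461.109 m.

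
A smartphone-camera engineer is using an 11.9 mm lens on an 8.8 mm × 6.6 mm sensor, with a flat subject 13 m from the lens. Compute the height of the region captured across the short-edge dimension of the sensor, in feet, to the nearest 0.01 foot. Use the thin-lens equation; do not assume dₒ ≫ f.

dₒ: 13 m = 13000 mm.
Similar triangles through the lens centre give W/dₒ = h/dᵢ; with 1/f = 1/dₒ + 1/dᵢ this gives W = h·(dₒ − f)/f.
W = 6.6 mm × (13000 − 11.9) / 11.9 = 6.6 × 1091.4370 ≈ 7203.484 mm = 7203.484/304.8 ft = 23.6335 ft.

23.63 ft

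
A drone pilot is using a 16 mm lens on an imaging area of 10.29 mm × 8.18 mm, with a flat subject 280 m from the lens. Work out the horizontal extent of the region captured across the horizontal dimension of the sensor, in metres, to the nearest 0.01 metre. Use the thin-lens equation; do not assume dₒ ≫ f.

dₒ: 280 m = 280000 mm.
Similar triangles through the lens centre give W/dₒ = w/dᵢ; with 1/f = 1/dₒ + 1/dᵢ this gives W = w·(dₒ − f)/f.
W = 10.29 mm × (280000 − 16) / 16 = 10.29 × 17499.0000 ≈ 180064.710 mm = 180.065 m.

180.06 m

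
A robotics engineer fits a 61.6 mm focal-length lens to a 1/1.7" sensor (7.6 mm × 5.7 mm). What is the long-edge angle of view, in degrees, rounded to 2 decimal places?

Angle of view α = 2·arctan(w/2f) with w = 7.6 mm and f = 61.6 mm.
w/2f = 0.06169; arctan(0.06169) ≈ 3.5300°, so α ≈ 7.0600°.

7.06°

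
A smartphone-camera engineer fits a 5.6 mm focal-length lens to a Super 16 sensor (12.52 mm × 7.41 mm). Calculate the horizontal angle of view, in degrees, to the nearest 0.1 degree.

Angle of view α = 2·arctan(w/2f) with w = 12.52 mm and f = 5.6 mm.
w/2f = 1.11786; arctan(1.11786) ≈ 48.1852°, so α ≈ 96.3704°.

96.4°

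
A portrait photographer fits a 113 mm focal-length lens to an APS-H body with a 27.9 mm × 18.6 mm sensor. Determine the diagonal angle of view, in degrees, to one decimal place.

16.9°

Sensor diagonal = √(27.9² + 18.6²) = √1124.3700 ≈ 33.5316 mm.
Angle of view α = 2·arctan(d/2f) with d = 33.5316 mm and f = 113 mm.
d/2f = 0.14837; arctan(0.14837) ≈ 8.4394°, so α ≈ 16.8788°.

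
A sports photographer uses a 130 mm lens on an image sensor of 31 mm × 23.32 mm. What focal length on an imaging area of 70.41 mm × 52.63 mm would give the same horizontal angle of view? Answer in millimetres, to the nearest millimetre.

Equal angle of view means equal width/f ratio, so f₂ = f₁ · (width₂/width₁) = 130 × 70.41/31.
f₂ = 130 × 2.27129 ≈ 295.268 mm.

295 mm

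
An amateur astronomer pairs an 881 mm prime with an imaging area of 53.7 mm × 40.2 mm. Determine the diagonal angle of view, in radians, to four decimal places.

0.0761 rad

Sensor diagonal = √(53.7² + 40.2²) = √4499.7300 ≈ 67.0800 mm.
Angle of view α = 2·arctan(d/2f) with d = 67.0800 mm and f = 881 mm.
d/2f = 0.03807; arctan(0.03807) ≈ 0.0381 rad, so α ≈ 0.0761 rad.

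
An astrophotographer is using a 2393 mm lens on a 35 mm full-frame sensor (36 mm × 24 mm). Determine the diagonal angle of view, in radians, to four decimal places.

0.0181 rad

Sensor diagonal = √(36² + 24²) = √1872.0000 ≈ 43.2666 mm.
Angle of view α = 2·arctan(d/2f) with d = 43.2666 mm and f = 2393 mm.
d/2f = 0.00904; arctan(0.00904) ≈ 0.0090 rad, so α ≈ 0.0181 rad.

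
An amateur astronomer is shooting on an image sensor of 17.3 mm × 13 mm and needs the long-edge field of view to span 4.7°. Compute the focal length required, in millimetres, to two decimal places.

210.78 mm

From α = 2·arctan(w/2f) we get f = w / (2·tan(α/2)).
With w = 17.3 mm and α/2 = 2.35°, tan(α/2) ≈ 0.04104, so f ≈ 17.3 / 0.08208 ≈ 210.7790 mm.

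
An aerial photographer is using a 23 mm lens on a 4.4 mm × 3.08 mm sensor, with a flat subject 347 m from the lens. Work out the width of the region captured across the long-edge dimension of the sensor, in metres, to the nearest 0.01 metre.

dₒ: 347 m = 347000 mm.
Similar triangles through the lens centre give W/dₒ = w/dᵢ; with 1/f = 1/dₒ + 1/dᵢ this gives W = w·(dₒ − f)/f.
W = 4.4 mm × (347000 − 23) / 23 = 4.4 × 15085.9565 ≈ 66378.209 mm = 66.3782 m.

66.38 m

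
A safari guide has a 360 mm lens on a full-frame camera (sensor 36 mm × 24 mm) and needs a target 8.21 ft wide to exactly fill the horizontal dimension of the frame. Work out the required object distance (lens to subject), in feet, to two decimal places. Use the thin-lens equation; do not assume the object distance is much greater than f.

83.28 ft

W: 8.21 ft × 304.8 mm/ft = 2502.41 mm.
Magnification m = w/W = dᵢ/dₒ; combined with 1/f = 1/dₒ + 1/dᵢ this gives dₒ = f·(1 + W/w).
dₒ = 360 mm × (1 + 2502.41/36) = 360 × 70.5113 ≈ 25384.079 mm = 25384.079/304.8 ft = 83.2811 ft.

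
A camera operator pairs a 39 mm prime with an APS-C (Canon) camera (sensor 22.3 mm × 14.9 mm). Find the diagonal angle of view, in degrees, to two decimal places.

37.95°

Sensor diagonal = √(22.3² + 14.9²) = √719.3000 ≈ 26.8198 mm.
Angle of view α = 2·arctan(d/2f) with d = 26.8198 mm and f = 39 mm.
d/2f = 0.34384; arctan(0.34384) ≈ 18.9752°, so α ≈ 37.9504°.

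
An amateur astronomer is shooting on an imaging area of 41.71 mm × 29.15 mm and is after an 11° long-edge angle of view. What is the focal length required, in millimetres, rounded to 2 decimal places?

216.59 mm

From α = 2·arctan(w/2f) we get f = w / (2·tan(α/2)).
With w = 41.71 mm and α/2 = 5.5°, tan(α/2) ≈ 0.09629, so f ≈ 41.71 / 0.19258 ≈ 216.5875 mm.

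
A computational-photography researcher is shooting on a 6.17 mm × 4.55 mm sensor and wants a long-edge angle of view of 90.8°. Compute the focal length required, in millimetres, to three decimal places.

3.042 mm

From α = 2·arctan(w/2f) we get f = w / (2·tan(α/2)).
With w = 6.17 mm and α/2 = 45.4°, tan(α/2) ≈ 1.01406, so f ≈ 6.17 / 2.02812 ≈ 3.0422 mm.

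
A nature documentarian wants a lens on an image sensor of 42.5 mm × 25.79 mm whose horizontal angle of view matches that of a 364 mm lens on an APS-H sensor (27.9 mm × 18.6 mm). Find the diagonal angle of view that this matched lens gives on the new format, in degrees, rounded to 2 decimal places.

Equal horizontal AOV ⇒ f₂ = f₁ · 42.5/27.9 = 364 × 1.52330 ≈ 554.4803 mm.
Sensor diagonal = √(42.5² + 25.79²) = √2471.3741 ≈ 49.7129 mm.
Diagonal AOV on the new format = 2·arctan(49.7129 / (2 × 554.4803)) = 2·arctan(0.04483) ≈ 5.1335°.

5.13°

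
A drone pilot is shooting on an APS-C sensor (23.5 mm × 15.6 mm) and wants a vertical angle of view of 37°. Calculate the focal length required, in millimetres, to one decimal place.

From α = 2·arctan(h/2f) we get f = h / (2·tan(α/2)).
With h = 15.6 mm and α/2 = 18.5°, tan(α/2) ≈ 0.33460, so f ≈ 15.6 / 0.66919 ≈ 23.3117 mm.

23.3 mm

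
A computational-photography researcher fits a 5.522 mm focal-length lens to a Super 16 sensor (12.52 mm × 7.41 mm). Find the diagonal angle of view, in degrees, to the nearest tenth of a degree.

Sensor diagonal = √(12.52² + 7.41²) = √211.6585 ≈ 14.5485 mm.
Angle of view α = 2·arctan(d/2f) with d = 14.5485 mm and f = 5.522 mm.
d/2f = 1.31732; arctan(1.31732) ≈ 52.7973°, so α ≈ 105.5945°.

105.6°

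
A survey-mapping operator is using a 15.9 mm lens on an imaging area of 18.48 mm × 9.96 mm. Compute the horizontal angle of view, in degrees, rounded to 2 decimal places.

60.32°

Angle of view α = 2·arctan(w/2f) with w = 18.48 mm and f = 15.9 mm.
w/2f = 0.58113; arctan(0.58113) ≈ 30.1622°, so α ≈ 60.3245°.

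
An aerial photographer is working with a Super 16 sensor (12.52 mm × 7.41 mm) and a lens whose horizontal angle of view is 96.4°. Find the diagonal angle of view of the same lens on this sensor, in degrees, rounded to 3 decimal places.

From the horizontal AOV: f = 12.52 / (2·tan(48.2°)) = 12.52 / 2.23688 ≈ 5.5971 mm.
Sensor diagonal = √(12.52² + 7.41²) = √211.6585 ≈ 14.5485 mm.
Diagonal AOV = 2·arctan(14.5485 / (2 × 5.5971)) = 2·arctan(1.29965) ≈ 104.8478°.

104.848°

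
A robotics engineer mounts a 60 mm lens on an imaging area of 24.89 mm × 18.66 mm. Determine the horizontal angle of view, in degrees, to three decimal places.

23.436°

Angle of view α = 2·arctan(w/2f) with w = 24.89 mm and f = 60 mm.
w/2f = 0.20742; arctan(0.20742) ≈ 11.7179°, so α ≈ 23.4359°.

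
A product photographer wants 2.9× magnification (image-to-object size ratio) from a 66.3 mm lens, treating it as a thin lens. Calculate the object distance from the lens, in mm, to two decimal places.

89.16 mm

With m = dᵢ/dₒ and 1/f = 1/dₒ + 1/dᵢ, substituting dᵢ = m·dₒ gives 1/f = (1 + 1/m)/dₒ, hence dₒ = f·(1 + 1/m).
dₒ = 66.3 × (1 + 1/2.9) = 66.3 × 1.34483 ≈ 89.162 mm.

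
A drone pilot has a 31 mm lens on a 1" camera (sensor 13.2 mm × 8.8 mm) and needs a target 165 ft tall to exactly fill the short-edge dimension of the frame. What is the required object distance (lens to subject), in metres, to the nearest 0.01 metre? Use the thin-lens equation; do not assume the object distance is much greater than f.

177.20 m

W: 165 ft × 304.8 mm/ft = 50292.00 mm.
Magnification m = h/W = dᵢ/dₒ; combined with 1/f = 1/dₒ + 1/dᵢ this gives dₒ = f·(1 + W/h).
dₒ = 31 mm × (1 + 50292/8.8) = 31 × 5715.9998 ≈ 177195.994 mm = 177.196 m.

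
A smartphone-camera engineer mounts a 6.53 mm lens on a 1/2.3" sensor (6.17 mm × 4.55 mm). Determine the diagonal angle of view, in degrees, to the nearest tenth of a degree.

Sensor diagonal = √(6.17² + 4.55²) = √58.7714 ≈ 7.6663 mm.
Angle of view α = 2·arctan(d/2f) with d = 7.6663 mm and f = 6.53 mm.
d/2f = 0.58700; arctan(0.58700) ≈ 30.4130°, so α ≈ 60.8261°.

60.8°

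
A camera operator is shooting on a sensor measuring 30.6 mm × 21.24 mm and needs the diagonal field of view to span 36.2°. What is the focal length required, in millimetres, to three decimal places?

Sensor diagonal = √(30.6² + 21.24²) = √1387.4976 ≈ 37.2491 mm.
From α = 2·arctan(d/2f) we get f = d / (2·tan(α/2)).
With d = 37.2491 mm and α/2 = 18.1°, tan(α/2) ≈ 0.32685, so f ≈ 37.2491 / 0.65370 ≈ 56.9819 mm.

56.982 mm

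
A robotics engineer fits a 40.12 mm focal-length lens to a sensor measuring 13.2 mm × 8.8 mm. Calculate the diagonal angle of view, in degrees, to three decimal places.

Sensor diagonal = √(13.2² + 8.8²) = √251.6800 ≈ 15.8644 mm.
Angle of view α = 2·arctan(d/2f) with d = 15.8644 mm and f = 40.12 mm.
d/2f = 0.19771; arctan(0.19771) ≈ 11.1838°, so α ≈ 22.3677°.

22.368°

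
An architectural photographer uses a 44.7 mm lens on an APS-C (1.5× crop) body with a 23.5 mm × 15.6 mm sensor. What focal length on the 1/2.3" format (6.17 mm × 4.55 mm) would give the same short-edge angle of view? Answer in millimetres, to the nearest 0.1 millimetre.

13.0 mm

Equal angle of view means equal height/f ratio, so f₂ = f₁ · (height₂/height₁) = 44.7 × 4.55/15.6.
f₂ = 44.7 × 0.29167 ≈ 13.037 mm.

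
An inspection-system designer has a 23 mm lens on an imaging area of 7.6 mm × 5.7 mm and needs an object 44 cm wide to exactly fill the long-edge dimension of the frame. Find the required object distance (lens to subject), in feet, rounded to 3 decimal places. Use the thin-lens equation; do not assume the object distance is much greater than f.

W: 44 cm = 440 mm.
Magnification m = w/W = dᵢ/dₒ; combined with 1/f = 1/dₒ + 1/dᵢ this gives dₒ = f·(1 + W/w).
dₒ = 23 mm × (1 + 440/7.6) = 23 × 58.8947 ≈ 1354.579 mm = 1354.579/304.8 ft = 4.44416 ft.

4.444 ft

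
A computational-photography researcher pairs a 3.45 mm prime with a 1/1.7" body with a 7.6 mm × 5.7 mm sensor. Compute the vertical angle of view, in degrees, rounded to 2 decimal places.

79.12°

Angle of view α = 2·arctan(h/2f) with h = 5.7 mm and f = 3.45 mm.
h/2f = 0.82609; arctan(0.82609) ≈ 39.5597°, so α ≈ 79.1193°.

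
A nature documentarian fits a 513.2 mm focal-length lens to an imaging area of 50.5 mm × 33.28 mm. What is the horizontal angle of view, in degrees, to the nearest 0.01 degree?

5.63°

Angle of view α = 2·arctan(w/2f) with w = 50.5 mm and f = 513.2 mm.
w/2f = 0.04920; arctan(0.04920) ≈ 2.8167°, so α ≈ 5.6335°.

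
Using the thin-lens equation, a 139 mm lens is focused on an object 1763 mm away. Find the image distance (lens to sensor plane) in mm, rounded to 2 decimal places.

1/dᵢ = 1/f − 1/dₒ = 1/139 − 1/1763 = 0.0066270 mm⁻¹.
dᵢ = 1/0.0066270 ≈ 150.8972 mm.

150.90 mm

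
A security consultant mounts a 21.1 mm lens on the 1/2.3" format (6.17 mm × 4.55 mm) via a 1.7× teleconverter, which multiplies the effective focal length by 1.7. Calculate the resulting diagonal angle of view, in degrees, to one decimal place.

Effective focal length f = 21.1 × 1.7 = 35.87 mm.
Sensor diagonal = √(6.17² + 4.55²) = √58.7714 ≈ 7.6663 mm.
α = 2·arctan(7.666 / (2 × 35.87)) = 2·arctan(0.10686) ≈ 12.1991°.

12.2°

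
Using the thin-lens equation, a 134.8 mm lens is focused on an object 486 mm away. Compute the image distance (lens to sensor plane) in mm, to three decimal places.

186.540 mm

1/dᵢ = 1/f − 1/dₒ = 1/134.8 − 1/486 = 0.0053608 mm⁻¹.
dᵢ = 1/0.0053608 ≈ 186.5399 mm.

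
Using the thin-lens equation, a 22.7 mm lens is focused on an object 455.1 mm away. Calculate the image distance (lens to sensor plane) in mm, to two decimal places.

1/dᵢ = 1/f − 1/dₒ = 1/22.7 − 1/455.1 = 0.0418555 mm⁻¹.
dᵢ = 1/0.0418555 ≈ 23.8917 mm.

23.89 mm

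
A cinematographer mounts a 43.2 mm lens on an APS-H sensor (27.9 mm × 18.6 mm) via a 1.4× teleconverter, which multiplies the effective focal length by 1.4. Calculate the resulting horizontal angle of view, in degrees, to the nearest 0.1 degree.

Effective focal length f = 43.2 × 1.4 = 60.48 mm.
α = 2·arctan(27.9 / (2 × 60.48)) = 2·arctan(0.23065) ≈ 25.9768°.

26.0°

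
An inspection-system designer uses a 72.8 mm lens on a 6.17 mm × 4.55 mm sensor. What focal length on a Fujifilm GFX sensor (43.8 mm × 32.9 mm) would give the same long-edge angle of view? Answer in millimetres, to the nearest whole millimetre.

Equal angle of view means equal width/f ratio, so f₂ = f₁ · (width₂/width₁) = 72.8 × 43.8/6.17.
f₂ = 72.8 × 7.09887 ≈ 516.797 mm.

517 mm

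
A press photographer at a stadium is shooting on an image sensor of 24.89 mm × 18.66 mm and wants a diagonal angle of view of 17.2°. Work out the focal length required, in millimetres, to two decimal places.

102.85 mm

Sensor diagonal = √(24.89² + 18.66²) = √967.7077 ≈ 31.1080 mm.
From α = 2·arctan(d/2f) we get f = d / (2·tan(α/2)).
With d = 31.1080 mm and α/2 = 8.6°, tan(α/2) ≈ 0.15124, so f ≈ 31.1080 / 0.30247 ≈ 102.8460 mm.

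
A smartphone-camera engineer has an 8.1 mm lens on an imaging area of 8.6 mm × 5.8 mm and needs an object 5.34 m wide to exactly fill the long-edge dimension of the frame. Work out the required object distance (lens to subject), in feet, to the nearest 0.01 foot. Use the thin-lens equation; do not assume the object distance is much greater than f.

W: 5.34 m = 5340 mm.
Magnification m = w/W = dᵢ/dₒ; combined with 1/f = 1/dₒ + 1/dᵢ this gives dₒ = f·(1 + W/w).
dₒ = 8.1 mm × (1 + 5340/8.6) = 8.1 × 621.9302 ≈ 5037.635 mm = 5037.635/304.8 ft = 16.5277 ft.

16.53 ft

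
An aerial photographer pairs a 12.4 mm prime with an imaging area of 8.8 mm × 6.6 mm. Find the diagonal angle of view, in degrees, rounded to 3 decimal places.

Sensor diagonal = √(8.8² + 6.6²) = √121.0000 ≈ 11.0000 mm.
Angle of view α = 2·arctan(d/2f) with d = 11.0000 mm and f = 12.4 mm.
d/2f = 0.44355; arctan(0.44355) ≈ 23.9196°, so α ≈ 47.8392°.

47.839°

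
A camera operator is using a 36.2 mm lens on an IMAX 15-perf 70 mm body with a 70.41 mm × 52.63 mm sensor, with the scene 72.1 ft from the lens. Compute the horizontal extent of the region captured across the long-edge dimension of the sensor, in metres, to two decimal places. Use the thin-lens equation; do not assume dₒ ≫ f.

dₒ: 72.1 ft × 304.8 mm/ft = 21976.08 mm.
Similar triangles through the lens centre give W/dₒ = w/dᵢ; with 1/f = 1/dₒ + 1/dᵢ this gives W = w·(dₒ − f)/f.
W = 70.41 mm × (21976.1 − 36.2) / 36.2 = 70.41 × 606.0740 ≈ 42673.671 mm = 42.6737 m.

42.67 m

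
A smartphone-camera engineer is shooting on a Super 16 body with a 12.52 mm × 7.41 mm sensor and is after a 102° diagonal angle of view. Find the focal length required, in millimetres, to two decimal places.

Sensor diagonal = √(12.52² + 7.41²) = √211.6585 ≈ 14.5485 mm.
From α = 2·arctan(d/2f) we get f = d / (2·tan(α/2)).
With d = 14.5485 mm and α/2 = 51°, tan(α/2) ≈ 1.23490, so f ≈ 14.5485 / 2.46979 ≈ 5.8906 mm.

5.89 mm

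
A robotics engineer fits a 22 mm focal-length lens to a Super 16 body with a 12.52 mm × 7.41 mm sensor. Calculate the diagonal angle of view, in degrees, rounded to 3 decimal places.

36.593°

Sensor diagonal = √(12.52² + 7.41²) = √211.6585 ≈ 14.5485 mm.
Angle of view α = 2·arctan(d/2f) with d = 14.5485 mm and f = 22 mm.
d/2f = 0.33065; arctan(0.33065) ≈ 18.2963°, so α ≈ 36.5927°.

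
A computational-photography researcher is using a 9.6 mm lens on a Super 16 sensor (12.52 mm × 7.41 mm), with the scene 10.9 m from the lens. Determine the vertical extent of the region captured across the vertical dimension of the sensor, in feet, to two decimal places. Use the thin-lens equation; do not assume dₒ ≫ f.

dₒ: 10.9 m = 10900 mm.
Similar triangles through the lens centre give W/dₒ = h/dᵢ; with 1/f = 1/dₒ + 1/dᵢ this gives W = h·(dₒ − f)/f.
W = 7.41 mm × (10900 − 9.6) / 9.6 = 7.41 × 1134.4167 ≈ 8406.028 mm = 8406.028/304.8 ft = 27.5788 ft.

27.58 ft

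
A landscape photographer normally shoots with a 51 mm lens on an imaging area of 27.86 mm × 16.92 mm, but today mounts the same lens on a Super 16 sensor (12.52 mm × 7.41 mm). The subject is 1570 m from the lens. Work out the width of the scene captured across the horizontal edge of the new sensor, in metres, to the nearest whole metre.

385 m

The focal length stays 51 mm; the relevant sensor dimension is now w = 12.52 mm. Object distance dₒ = 1570 m = 1.57e+06 mm.
Thin-lens field width W = w·(dₒ − f)/f = 12.52 × (1.57e+06 − 51)/51 ≈ 385407.088 mm = 385.407 m.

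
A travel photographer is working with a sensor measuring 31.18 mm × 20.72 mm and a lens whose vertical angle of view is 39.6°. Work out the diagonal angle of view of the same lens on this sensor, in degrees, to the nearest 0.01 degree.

66.09°

From the vertical AOV: f = 20.72 / (2·tan(19.8°)) = 20.72 / 0.72004 ≈ 28.7760 mm.
Sensor diagonal = √(31.18² + 20.72²) = √1401.5108 ≈ 37.4368 mm.
Diagonal AOV = 2·arctan(37.4368 / (2 × 28.7760)) = 2·arctan(0.65049) ≈ 66.0868°.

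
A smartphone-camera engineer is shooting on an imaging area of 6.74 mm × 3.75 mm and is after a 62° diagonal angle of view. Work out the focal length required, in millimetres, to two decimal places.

6.42 mm

Sensor diagonal = √(6.74² + 3.75²) = √59.4901 ≈ 7.7130 mm.
From α = 2·arctan(d/2f) we get f = d / (2·tan(α/2)).
With d = 7.7130 mm and α/2 = 31°, tan(α/2) ≈ 0.60086, so f ≈ 7.7130 / 1.20172 ≈ 6.4183 mm.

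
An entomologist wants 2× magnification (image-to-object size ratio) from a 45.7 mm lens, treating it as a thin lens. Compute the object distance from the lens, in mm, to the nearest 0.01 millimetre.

68.55 mm

With m = dᵢ/dₒ and 1/f = 1/dₒ + 1/dᵢ, substituting dᵢ = m·dₒ gives 1/f = (1 + 1/m)/dₒ, hence dₒ = f·(1 + 1/m).
dₒ = 45.7 × (1 + 1/2) = 45.7 × 1.50000 ≈ 68.550 mm.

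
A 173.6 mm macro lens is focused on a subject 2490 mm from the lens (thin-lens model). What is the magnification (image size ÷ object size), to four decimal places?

Thin lens: 1/f = 1/dₒ + 1/dᵢ → 1/dᵢ = 1/173.6 − 1/2490 = 0.0053588 mm⁻¹, so dᵢ ≈ 186.6103 mm.
Magnification m = dᵢ/dₒ = 186.6103/2490 ≈ 0.07494.

0.0749×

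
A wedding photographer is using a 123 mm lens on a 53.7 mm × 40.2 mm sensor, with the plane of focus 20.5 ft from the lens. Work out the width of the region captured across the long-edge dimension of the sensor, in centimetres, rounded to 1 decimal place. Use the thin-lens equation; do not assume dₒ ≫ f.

dₒ: 20.5 ft × 304.8 mm/ft = 6248.40 mm.
Similar triangles through the lens centre give W/dₒ = w/dᵢ; with 1/f = 1/dₒ + 1/dᵢ this gives W = w·(dₒ − f)/f.
W = 53.7 mm × (6248.4 − 123) / 123 = 53.7 × 49.8000 ≈ 2674.260 mm = 267.426 cm.

267.4 cm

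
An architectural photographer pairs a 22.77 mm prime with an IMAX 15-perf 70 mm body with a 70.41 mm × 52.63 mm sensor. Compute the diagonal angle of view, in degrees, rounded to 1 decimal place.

125.2°

Sensor diagonal = √(70.41² + 52.63²) = √7727.4850 ≈ 87.9061 mm.
Angle of view α = 2·arctan(d/2f) with d = 87.9061 mm and f = 22.77 mm.
d/2f = 1.93031; arctan(1.93031) ≈ 62.6135°, so α ≈ 125.2269°.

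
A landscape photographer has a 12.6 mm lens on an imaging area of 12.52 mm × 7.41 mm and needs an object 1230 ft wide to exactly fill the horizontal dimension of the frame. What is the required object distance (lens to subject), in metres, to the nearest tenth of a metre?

377.3 m

W: 1230 ft × 304.8 mm/ft = 374903.99 mm.
Magnification m = w/W = dᵢ/dₒ; combined with 1/f = 1/dₒ + 1/dᵢ this gives dₒ = f·(1 + W/w).
dₒ = 12.6 mm × (1 + 374904/12.52) = 12.6 × 29945.4080 ≈ 377312.141 mm = 377.312 m.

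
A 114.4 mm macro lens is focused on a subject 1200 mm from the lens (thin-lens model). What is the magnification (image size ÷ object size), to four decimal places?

0.1054×

Thin lens: 1/f = 1/dₒ + 1/dᵢ → 1/dᵢ = 1/114.4 − 1/1200 = 0.0079079 mm⁻¹, so dᵢ ≈ 126.4554 mm.
Magnification m = dᵢ/dₒ = 126.4554/1200 ≈ 0.10538.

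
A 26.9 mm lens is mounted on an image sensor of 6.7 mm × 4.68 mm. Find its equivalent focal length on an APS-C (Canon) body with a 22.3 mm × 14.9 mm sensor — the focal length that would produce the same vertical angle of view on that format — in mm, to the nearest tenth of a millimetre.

Equal angle of view means equal height/f ratio, so f₂ = f₁ · (height₂/height₁) = 26.9 × 14.9/4.68.
f₂ = 26.9 × 3.18376 ≈ 85.643 mm.

85.6 mm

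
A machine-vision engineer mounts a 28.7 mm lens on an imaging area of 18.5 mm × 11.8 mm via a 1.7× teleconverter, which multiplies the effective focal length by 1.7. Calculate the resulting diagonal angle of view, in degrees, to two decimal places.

25.35°

Effective focal length f = 28.7 × 1.7 = 48.79 mm.
Sensor diagonal = √(18.5² + 11.8²) = √481.4900 ≈ 21.9429 mm.
α = 2·arctan(21.943 / (2 × 48.79)) = 2·arctan(0.22487) ≈ 25.3467°.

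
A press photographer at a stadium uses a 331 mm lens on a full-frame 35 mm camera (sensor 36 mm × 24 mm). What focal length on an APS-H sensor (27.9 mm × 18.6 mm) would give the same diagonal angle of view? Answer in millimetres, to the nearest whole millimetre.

Sensor diagonal = √(36² + 24²) = √1872.0000 ≈ 43.2666 mm.
Sensor diagonal = √(27.9² + 18.6²) = √1124.3700 ≈ 33.5316 mm.
Equal angle of view means equal diagonal/f ratio, so f₂ = f₁ · (diagonal₂/diagonal₁) = 331 × 33.5316/43.2666.
f₂ = 331 × 0.77500 ≈ 256.525 mm.

257 mm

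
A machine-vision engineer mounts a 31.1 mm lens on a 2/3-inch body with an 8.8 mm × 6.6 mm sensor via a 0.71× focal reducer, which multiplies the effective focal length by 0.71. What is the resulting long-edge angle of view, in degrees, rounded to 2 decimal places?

Effective focal length f = 31.1 × 0.71 = 22.081 mm.
α = 2·arctan(8.8 / (2 × 22.081)) = 2·arctan(0.19927) ≈ 22.5390°.

22.54°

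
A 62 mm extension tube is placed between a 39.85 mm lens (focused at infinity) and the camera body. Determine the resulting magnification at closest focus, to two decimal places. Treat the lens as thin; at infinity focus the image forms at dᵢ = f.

1.56×

The tube moves the image plane from f to f + e, so dᵢ = 39.85 + 62 = 101.85 mm. Focus is achieved when 1/f = 1/dₒ + 1/dᵢ, giving dₒ = 1/(1/f − 1/(f+e)).
Magnification m = dᵢ/dₒ = (f+e)·(1/f − 1/(f+e)) = e/f = 62/39.85 ≈ 1.5558.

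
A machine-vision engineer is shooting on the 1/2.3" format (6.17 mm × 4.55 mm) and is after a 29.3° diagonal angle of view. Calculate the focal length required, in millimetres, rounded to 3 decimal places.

Sensor diagonal = √(6.17² + 4.55²) = √58.7714 ≈ 7.6663 mm.
From α = 2·arctan(d/2f) we get f = d / (2·tan(α/2)).
With d = 7.6663 mm and α/2 = 14.65°, tan(α/2) ≈ 0.26141, so f ≈ 7.6663 / 0.52283 ≈ 14.6631 mm.

14.663 mm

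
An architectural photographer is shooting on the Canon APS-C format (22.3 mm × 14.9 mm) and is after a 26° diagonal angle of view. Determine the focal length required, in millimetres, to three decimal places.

58.085 mm

Sensor diagonal = √(22.3² + 14.9²) = √719.3000 ≈ 26.8198 mm.
From α = 2·arctan(d/2f) we get f = d / (2·tan(α/2)).
With d = 26.8198 mm and α/2 = 13°, tan(α/2) ≈ 0.23087, so f ≈ 26.8198 / 0.46174 ≈ 58.0846 mm.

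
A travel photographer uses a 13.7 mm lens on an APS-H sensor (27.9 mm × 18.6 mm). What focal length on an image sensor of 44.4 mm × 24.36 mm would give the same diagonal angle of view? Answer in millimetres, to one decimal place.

20.7 mm

Sensor diagonal = √(27.9² + 18.6²) = √1124.3700 ≈ 33.5316 mm.
Sensor diagonal = √(44.4² + 24.36²) = √2564.7696 ≈ 50.6436 mm.
Equal angle of view means equal diagonal/f ratio, so f₂ = f₁ · (diagonal₂/diagonal₁) = 13.7 × 50.6436/33.5316.
f₂ = 13.7 × 1.51032 ≈ 20.691 mm.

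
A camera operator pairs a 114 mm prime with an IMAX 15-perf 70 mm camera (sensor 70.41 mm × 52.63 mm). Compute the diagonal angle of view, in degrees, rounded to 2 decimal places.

Sensor diagonal = √(70.41² + 52.63²) = √7727.4850 ≈ 87.9061 mm.
Angle of view α = 2·arctan(d/2f) with d = 87.9061 mm and f = 114 mm.
d/2f = 0.38555; arctan(0.38555) ≈ 21.0843°, so α ≈ 42.1686°.

42.17°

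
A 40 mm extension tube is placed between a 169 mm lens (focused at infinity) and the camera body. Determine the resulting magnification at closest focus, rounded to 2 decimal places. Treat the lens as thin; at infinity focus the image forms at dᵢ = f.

0.24×

The tube moves the image plane from f to f + e, so dᵢ = 169 + 40 = 209 mm. Focus is achieved when 1/f = 1/dₒ + 1/dᵢ, giving dₒ = 1/(1/f − 1/(f+e)).
Magnification m = dᵢ/dₒ = (f+e)·(1/f − 1/(f+e)) = e/f = 40/169 ≈ 0.2367.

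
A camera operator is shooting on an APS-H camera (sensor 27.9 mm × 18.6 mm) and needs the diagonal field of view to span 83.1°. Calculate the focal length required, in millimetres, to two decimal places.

18.92 mm

Sensor diagonal = √(27.9² + 18.6²) = √1124.3700 ≈ 33.5316 mm.
From α = 2·arctan(d/2f) we get f = d / (2·tan(α/2)).
With d = 33.5316 mm and α/2 = 41.55°, tan(α/2) ≈ 0.88628, so f ≈ 33.5316 / 1.77256 ≈ 18.9170 mm.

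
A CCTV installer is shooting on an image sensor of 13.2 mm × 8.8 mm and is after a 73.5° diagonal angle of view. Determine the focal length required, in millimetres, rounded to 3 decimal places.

10.623 mm

Sensor diagonal = √(13.2² + 8.8²) = √251.6800 ≈ 15.8644 mm.
From α = 2·arctan(d/2f) we get f = d / (2·tan(α/2)).
With d = 15.8644 mm and α/2 = 36.75°, tan(α/2) ≈ 0.74674, so f ≈ 15.8644 / 1.49347 ≈ 10.6225 mm.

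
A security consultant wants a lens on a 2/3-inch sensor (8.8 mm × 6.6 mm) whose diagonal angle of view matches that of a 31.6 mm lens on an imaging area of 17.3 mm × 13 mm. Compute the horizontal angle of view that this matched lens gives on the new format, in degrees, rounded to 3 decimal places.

Sensor diagonal = √(17.3² + 13²) = √468.2900 ≈ 21.6400 mm.
Sensor diagonal = √(8.8² + 6.6²) = √121.0000 ≈ 11.0000 mm.
Equal diagonal AOV ⇒ f₂ = f₁ · 11.0000/21.6400 = 31.6 × 0.50832 ≈ 16.0628 mm.
Horizontal AOV on the new format = 2·arctan(8.8 / (2 × 16.0628)) = 2·arctan(0.27392) ≈ 30.6379°.

30.638°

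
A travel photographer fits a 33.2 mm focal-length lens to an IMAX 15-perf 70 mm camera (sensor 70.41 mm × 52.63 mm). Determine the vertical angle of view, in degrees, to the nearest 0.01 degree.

Angle of view α = 2·arctan(h/2f) with h = 52.63 mm and f = 33.2 mm.
h/2f = 0.79262; arctan(0.79262) ≈ 38.4011°, so α ≈ 76.8021°.

76.80°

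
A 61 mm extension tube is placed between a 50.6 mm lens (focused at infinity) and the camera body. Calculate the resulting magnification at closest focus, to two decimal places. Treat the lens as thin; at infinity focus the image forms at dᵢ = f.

The tube moves the image plane from f to f + e, so dᵢ = 50.6 + 61 = 111.6 mm. Focus is achieved when 1/f = 1/dₒ + 1/dᵢ, giving dₒ = 1/(1/f − 1/(f+e)).
Magnification m = dᵢ/dₒ = (f+e)·(1/f − 1/(f+e)) = e/f = 61/50.6 ≈ 1.2055.

1.21×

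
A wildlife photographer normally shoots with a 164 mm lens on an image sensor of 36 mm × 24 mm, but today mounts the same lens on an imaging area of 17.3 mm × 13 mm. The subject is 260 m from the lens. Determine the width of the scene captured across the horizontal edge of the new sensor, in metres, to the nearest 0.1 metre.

The focal length stays 164 mm; the relevant sensor dimension is now w = 17.3 mm. Object distance dₒ = 260 m = 260000 mm.
Thin-lens field width W = w·(dₒ − f)/f = 17.3 × (260000 − 164)/164 ≈ 27409.529 mm = 27.4095 m.

27.4 m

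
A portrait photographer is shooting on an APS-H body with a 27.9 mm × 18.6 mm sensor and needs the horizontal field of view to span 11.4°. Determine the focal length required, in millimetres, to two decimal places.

139.76 mm

From α = 2·arctan(w/2f) we get f = w / (2·tan(α/2)).
With w = 27.9 mm and α/2 = 5.7°, tan(α/2) ≈ 0.09981, so f ≈ 27.9 / 0.19963 ≈ 139.7610 mm.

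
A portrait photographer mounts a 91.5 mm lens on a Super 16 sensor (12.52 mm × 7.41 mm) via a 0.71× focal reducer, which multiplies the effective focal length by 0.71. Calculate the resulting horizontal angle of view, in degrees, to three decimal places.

11.008°

Effective focal length f = 91.5 × 0.71 = 64.965 mm.
α = 2·arctan(12.52 / (2 × 64.965)) = 2·arctan(0.09636) ≈ 11.0080°.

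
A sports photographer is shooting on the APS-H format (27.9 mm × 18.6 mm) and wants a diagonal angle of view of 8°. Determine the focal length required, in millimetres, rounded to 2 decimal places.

Sensor diagonal = √(27.9² + 18.6²) = √1124.3700 ≈ 33.5316 mm.
From α = 2·arctan(d/2f) we get f = d / (2·tan(α/2)).
With d = 33.5316 mm and α/2 = 4°, tan(α/2) ≈ 0.06993, so f ≈ 33.5316 / 0.13985 ≈ 239.7623 mm.

239.76 mm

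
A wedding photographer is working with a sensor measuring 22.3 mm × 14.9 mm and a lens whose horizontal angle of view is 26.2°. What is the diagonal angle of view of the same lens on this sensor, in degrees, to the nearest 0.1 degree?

31.3°

From the horizontal AOV: f = 22.3 / (2·tan(13.1°)) = 22.3 / 0.46541 ≈ 47.9143 mm.
Sensor diagonal = √(22.3² + 14.9²) = √719.3000 ≈ 26.8198 mm.
Diagonal AOV = 2·arctan(26.8198 / (2 × 47.9143)) = 2·arctan(0.27987) ≈ 31.2709°.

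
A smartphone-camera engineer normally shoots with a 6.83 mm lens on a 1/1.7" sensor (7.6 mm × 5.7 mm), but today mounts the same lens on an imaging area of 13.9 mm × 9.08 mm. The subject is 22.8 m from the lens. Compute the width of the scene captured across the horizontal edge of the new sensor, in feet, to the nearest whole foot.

152 ft

The focal length stays 6.83 mm; the relevant sensor dimension is now w = 13.9 mm. Object distance dₒ = 22.8 m = 22800 mm.
Thin-lens field width W = w·(dₒ − f)/f = 13.9 × (22800 − 6.83)/6.83 ≈ 46387.271 mm = 46387.271/304.8 ft = 152.189 ft.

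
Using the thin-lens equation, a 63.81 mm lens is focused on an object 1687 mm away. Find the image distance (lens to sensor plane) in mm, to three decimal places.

66.318 mm

1/dᵢ = 1/f − 1/dₒ = 1/63.81 − 1/1687 = 0.0150788 mm⁻¹.
dᵢ = 1/0.0150788 ≈ 66.3185 mm.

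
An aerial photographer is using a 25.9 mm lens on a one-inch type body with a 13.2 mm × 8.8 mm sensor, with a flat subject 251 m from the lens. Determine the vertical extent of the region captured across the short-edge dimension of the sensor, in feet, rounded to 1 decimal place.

dₒ: 251 m = 251000 mm.
Similar triangles through the lens centre give W/dₒ = h/dᵢ; with 1/f = 1/dₒ + 1/dᵢ this gives W = h·(dₒ − f)/f.
W = 8.8 mm × (251000 − 25.9) / 25.9 = 8.8 × 9690.1197 ≈ 85273.053 mm = 85273.053/304.8 ft = 279.767 ft.

279.8 ft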